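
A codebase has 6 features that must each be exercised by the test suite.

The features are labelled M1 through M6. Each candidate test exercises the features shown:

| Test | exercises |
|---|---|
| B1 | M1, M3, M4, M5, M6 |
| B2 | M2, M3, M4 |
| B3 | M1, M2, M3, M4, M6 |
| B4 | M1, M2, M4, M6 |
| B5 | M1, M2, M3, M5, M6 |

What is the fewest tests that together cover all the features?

B1 and B2 together: B1 ∪ B2 = {M1, M2, M3, M4, M5, M6} — every feature is covered.
No single test has all 6 features (the largest, B1, has 5), so 2 is optimal.

2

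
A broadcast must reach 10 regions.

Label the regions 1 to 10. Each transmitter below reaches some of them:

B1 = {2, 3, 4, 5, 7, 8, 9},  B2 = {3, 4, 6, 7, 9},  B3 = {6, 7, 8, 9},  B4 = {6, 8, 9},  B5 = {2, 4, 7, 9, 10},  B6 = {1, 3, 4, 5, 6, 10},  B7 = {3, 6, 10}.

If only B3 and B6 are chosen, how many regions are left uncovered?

Union of B3, B6 = {1, 3, 4, 5, 6, 7, 8, 9, 10}.
Not covered: 2 — 1 region.

1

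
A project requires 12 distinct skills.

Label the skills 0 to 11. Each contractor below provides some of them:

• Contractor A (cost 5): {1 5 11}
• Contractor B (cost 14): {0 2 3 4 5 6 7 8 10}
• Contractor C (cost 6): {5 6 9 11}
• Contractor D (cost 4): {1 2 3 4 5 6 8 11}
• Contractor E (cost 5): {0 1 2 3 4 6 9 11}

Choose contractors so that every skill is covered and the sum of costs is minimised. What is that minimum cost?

19

B, E together cover every skill (B ∪ E = {0, 1, 2, 3, 4, 5, 6, 7, 8, 9, 10, 11}); total cost 14 + 5 = 19.
The greedy pick D, E, B costs 23; no covering selection beats 19.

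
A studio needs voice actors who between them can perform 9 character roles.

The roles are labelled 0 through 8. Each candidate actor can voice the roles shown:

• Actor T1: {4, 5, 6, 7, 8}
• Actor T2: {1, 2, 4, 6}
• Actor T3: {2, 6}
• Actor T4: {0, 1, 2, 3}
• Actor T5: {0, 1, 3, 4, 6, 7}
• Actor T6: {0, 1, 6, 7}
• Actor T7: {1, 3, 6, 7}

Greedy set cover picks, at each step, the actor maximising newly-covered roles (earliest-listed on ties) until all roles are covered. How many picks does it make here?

Greedy: pick T5 (covers 6 new) → pick T1 (covers 2 new) → pick T2 (covers 1 new). Total picks: 3.
(The true minimum cover uses only 2 actors, so greedy is not optimal here.)

3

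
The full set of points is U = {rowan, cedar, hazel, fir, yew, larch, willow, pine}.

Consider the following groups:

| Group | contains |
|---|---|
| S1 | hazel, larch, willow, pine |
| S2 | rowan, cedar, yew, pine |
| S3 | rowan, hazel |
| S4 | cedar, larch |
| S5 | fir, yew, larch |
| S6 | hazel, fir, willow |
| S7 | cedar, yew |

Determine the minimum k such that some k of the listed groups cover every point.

S1 and S2 and S5 together: S1 ∪ S2 ∪ S5 = {rowan, cedar, hazel, fir, yew, larch, willow, pine} — every point is covered.
No 2 of the 7 groups cover everything (all 21 combinations miss at least one point), so 3 is optimal.

3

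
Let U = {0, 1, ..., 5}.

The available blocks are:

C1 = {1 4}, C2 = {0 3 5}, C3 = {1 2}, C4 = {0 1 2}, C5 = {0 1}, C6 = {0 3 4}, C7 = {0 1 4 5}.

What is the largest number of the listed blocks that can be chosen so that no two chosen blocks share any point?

C2, C3 are pairwise disjoint (C2={0,3,5}; C3={1,2}).
Every remaining block overlaps one of these, and no 3 of the listed blocks are pairwise disjoint, so 2 is the maximum.

2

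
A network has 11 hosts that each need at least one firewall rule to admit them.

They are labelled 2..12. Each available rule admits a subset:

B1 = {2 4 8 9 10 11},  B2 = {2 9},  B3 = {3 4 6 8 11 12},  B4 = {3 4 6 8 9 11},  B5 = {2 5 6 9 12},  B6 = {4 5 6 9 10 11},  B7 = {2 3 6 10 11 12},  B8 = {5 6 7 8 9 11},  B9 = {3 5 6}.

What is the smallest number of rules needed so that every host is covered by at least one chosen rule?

3

Take {B4, B7, B8}. Their union is {2, 3, 4, 5, 6, 7, 8, 9, 10, 11, 12}, which is all 11 hosts.
Only B8 contains 7, so B8 is forced; the remaining 5 hosts need at least 2 more rules (each remaining rule adds at most 4) — so at least 3 rules are needed, and 3 is optimal.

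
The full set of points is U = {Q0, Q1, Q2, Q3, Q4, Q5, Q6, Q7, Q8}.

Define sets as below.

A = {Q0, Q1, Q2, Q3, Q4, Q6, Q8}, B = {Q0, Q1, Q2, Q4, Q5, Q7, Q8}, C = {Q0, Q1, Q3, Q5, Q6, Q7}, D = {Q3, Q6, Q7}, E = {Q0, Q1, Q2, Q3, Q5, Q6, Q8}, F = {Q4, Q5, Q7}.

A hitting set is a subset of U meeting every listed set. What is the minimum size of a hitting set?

2

H = {Q3, Q7} meets every set (each contains at least one member of H), and |H| = 2.
No single point lies in every set, so at least 2 are needed and 2 is optimal.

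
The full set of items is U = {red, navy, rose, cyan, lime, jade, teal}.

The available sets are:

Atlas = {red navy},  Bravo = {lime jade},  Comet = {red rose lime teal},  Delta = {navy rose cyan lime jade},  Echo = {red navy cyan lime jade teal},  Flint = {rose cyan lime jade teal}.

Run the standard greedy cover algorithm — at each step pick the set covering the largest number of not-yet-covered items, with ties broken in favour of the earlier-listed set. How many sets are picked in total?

2

Greedy: pick Echo (covers 6 new) → pick Comet (covers 1 new). Total picks: 2.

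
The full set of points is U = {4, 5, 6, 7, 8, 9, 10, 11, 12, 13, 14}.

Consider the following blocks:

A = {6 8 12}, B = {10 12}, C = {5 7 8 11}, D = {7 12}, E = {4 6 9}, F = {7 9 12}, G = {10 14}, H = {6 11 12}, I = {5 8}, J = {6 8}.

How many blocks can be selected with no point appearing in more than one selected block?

4

D, E, G, I are pairwise disjoint (D={7,12}; E={4,6,9}; G={10,14}; I={5,8}).
Every remaining block overlaps one of these, and no 5 of the listed blocks are pairwise disjoint, so 4 is the maximum.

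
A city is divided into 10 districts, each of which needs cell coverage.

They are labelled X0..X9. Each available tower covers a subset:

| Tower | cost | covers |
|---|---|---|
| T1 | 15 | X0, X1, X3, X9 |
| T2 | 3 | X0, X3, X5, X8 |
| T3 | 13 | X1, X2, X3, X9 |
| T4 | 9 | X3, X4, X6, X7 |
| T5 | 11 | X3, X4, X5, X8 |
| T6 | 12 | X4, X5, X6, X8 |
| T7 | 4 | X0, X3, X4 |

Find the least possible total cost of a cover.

T2, T3, T4 together cover every district (T2 ∪ T3 ∪ T4 = {X0, X1, X2, X3, X4, X5, X6, X7, X8, X9}); total cost 3 + 13 + 9 = 25.
No covering selection has total cost below 25.

25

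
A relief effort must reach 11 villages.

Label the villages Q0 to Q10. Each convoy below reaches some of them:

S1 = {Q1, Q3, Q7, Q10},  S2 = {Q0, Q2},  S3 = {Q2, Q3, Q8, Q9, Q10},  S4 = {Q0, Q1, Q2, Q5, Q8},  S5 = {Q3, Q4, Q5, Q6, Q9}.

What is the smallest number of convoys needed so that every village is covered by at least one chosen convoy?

S1 and S4 and S5 together: S1 ∪ S4 ∪ S5 = {Q0, Q1, Q2, Q3, Q4, Q5, Q6, Q7, Q8, Q9, Q10} — every village is covered.
Each convoy has at most 5 villages, and 2·5 = 10 < 11 — so at least 3 convoys are needed, and 3 is optimal.

3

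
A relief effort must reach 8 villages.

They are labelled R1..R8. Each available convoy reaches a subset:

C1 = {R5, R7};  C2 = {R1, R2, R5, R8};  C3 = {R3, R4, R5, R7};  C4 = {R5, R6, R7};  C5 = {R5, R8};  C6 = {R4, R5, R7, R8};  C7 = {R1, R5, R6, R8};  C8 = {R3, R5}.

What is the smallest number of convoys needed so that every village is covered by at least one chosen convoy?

C2 and C3 and C7 together: C2 ∪ C3 ∪ C7 = {R1, R2, R3, R4, R5, R6, R7, R8} — every village is covered.
Only C2 contains R2, so C2 is forced; the remaining 4 villages need at least 2 more convoys (each remaining convoy adds at most 3) — so at least 3 convoys are needed, and 3 is optimal.

3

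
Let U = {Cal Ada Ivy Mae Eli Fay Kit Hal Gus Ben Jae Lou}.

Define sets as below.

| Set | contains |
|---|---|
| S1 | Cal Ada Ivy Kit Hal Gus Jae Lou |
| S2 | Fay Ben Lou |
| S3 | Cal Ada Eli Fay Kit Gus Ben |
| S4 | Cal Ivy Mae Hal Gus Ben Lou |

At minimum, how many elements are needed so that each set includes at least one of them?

2

The 2 elements {Cal, Fay} hit every set.
No single element lies in every set, so at least 2 are needed and 2 is optimal.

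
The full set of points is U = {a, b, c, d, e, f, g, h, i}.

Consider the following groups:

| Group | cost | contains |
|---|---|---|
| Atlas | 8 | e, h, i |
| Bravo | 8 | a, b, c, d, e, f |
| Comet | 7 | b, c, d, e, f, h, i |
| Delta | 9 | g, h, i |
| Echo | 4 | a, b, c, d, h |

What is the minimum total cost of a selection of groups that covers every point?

17

Bravo, Delta together cover every point (Bravo ∪ Delta = {a, b, c, d, e, f, g, h, i}); total cost 8 + 9 = 17.
The greedy pick Echo, Comet, Delta costs 20; no covering selection beats 17.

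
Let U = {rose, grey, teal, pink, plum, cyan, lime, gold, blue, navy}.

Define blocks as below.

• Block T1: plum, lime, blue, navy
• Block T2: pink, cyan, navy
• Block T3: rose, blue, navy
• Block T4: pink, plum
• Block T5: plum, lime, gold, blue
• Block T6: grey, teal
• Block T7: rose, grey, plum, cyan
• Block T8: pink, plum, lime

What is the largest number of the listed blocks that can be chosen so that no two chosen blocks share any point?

3

T3, T6, T8 are pairwise disjoint (T3={rose,blue,navy}; T6={grey,teal}; T8={pink,plum,lime}).
Every remaining block overlaps one of these, and no 4 of the listed blocks are pairwise disjoint, so 3 is the maximum.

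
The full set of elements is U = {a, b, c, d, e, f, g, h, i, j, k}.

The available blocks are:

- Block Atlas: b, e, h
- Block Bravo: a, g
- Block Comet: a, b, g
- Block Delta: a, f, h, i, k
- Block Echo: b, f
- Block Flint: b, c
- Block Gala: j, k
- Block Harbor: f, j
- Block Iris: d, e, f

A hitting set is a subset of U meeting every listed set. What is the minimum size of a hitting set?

4

Take T = {a, b, d, j}. Each listed block contains at least one of these, so T is a hitting set of size 4.
The blocks Bravo, Flint, Gala, Iris are pairwise disjoint, so any hitting set needs a separate element for each — at least 4. Hence 4 is optimal.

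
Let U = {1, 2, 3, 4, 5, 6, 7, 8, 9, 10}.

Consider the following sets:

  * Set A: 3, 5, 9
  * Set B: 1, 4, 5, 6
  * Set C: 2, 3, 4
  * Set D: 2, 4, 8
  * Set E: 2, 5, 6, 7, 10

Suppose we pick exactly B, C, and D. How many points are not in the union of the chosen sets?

3

Union of B, C, D = {1, 2, 3, 4, 5, 6, 8}.
Not covered: 7, 9, 10 — 3 points.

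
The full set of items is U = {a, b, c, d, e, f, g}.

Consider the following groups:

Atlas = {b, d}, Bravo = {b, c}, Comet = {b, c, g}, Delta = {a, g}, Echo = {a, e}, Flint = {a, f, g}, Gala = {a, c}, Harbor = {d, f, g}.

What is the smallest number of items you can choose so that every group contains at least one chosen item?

H = {a, c, d} meets every group (each contains at least one member of H), and |H| = 3.
The groups Bravo, Echo, Harbor are pairwise disjoint, so any hitting set needs a separate item for each — at least 3. Hence 3 is optimal.

3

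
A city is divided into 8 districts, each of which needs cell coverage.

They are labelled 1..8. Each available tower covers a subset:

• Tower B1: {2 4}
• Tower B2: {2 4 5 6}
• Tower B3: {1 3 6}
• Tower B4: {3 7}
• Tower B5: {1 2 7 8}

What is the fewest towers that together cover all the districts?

3

Take {B2, B4, B5}. Their union is {1, 2, 3, 4, 5, 6, 7, 8}, which is all 8 districts.
Only B2 contains 5, so B2 is forced; the remaining 4 districts need at least 2 more towers (each remaining tower adds at most 3) — so at least 3 towers are needed, and 3 is optimal.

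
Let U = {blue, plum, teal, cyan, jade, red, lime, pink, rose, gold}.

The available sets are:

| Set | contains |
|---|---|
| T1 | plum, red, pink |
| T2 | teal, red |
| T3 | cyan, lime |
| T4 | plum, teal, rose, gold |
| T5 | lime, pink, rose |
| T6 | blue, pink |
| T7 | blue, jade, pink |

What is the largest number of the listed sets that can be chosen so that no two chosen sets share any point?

3

T2, T3, T7 are pairwise disjoint (T2={teal,red}; T3={cyan,lime}; T7={blue,jade,pink}).
Every remaining set overlaps one of these, and no 4 of the listed sets are pairwise disjoint, so 3 is the maximum.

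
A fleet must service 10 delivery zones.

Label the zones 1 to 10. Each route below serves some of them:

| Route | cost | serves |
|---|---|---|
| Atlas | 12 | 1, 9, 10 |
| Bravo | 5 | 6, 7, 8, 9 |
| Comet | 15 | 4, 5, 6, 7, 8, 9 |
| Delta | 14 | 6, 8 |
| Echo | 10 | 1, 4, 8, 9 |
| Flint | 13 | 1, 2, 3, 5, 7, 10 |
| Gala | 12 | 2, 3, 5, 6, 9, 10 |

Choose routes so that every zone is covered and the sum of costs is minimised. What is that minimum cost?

Bravo, Echo, Gala together cover every zone (Bravo ∪ Echo ∪ Gala = {1, 2, 3, 4, 5, 6, 7, 8, 9, 10}); total cost 5 + 10 + 12 = 27.
The greedy pick Bravo, Flint, Echo costs 28; no covering selection beats 27.

27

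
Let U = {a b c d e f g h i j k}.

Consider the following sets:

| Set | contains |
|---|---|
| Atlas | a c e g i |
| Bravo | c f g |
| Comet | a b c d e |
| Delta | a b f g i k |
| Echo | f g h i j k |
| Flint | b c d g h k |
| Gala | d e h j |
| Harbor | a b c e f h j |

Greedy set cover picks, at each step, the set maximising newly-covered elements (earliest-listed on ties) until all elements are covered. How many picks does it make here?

Greedy: pick Harbor (covers 7 new) → pick Delta (covers 3 new) → pick Comet (covers 1 new). Total picks: 3.
(The true minimum cover uses only 2 sets, so greedy is not optimal here.)

3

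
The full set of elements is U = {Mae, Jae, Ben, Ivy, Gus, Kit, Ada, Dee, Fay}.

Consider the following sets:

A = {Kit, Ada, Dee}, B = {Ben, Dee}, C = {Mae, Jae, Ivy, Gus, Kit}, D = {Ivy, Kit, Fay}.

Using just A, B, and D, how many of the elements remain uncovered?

3

Union of A, B, D = {Ben, Ivy, Kit, Ada, Dee, Fay}.
Not covered: Mae, Jae, Gus — 3 elements.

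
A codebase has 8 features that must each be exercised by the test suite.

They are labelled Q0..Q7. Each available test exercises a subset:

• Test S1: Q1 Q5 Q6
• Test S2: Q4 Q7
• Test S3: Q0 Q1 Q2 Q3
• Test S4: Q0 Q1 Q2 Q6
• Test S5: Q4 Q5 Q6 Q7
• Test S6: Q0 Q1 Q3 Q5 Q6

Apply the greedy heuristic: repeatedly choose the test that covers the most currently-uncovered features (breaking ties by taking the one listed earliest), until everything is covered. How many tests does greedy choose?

Greedy: pick S6 (covers 5 new) → pick S2 (covers 2 new) → pick S3 (covers 1 new). Total picks: 3.
(The true minimum cover uses only 2 tests, so greedy is not optimal here.)

3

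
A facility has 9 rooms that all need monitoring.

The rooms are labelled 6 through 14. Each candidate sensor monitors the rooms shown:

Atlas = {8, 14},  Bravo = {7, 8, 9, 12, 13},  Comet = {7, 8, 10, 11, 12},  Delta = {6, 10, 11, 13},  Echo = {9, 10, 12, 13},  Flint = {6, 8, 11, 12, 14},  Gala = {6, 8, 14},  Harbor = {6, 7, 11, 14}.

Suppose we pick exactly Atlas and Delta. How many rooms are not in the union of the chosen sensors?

Union of Atlas, Delta = {6, 8, 10, 11, 13, 14}.
Not covered: 7, 9, 12 — 3 rooms.

3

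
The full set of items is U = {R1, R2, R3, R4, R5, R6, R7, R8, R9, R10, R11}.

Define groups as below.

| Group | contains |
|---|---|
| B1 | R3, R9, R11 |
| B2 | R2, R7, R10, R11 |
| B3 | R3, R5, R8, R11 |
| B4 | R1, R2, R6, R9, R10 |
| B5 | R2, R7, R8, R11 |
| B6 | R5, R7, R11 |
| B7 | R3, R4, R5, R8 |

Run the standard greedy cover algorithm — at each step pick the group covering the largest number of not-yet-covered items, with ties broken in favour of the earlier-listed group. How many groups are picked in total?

Greedy: pick B4 (covers 5 new) → pick B3 (covers 4 new) → pick B2 (covers 1 new) → pick B7 (covers 1 new). Total picks: 4.
(The true minimum cover uses only 3 groups, so greedy is not optimal here.)

4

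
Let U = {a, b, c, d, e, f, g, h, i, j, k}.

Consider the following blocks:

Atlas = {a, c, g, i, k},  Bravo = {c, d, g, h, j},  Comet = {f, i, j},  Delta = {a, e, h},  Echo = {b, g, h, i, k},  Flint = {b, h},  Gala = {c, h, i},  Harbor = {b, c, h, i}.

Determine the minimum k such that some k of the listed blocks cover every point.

4

Bravo, Comet, Delta, and Echo cover everything between them: the union {a, b, c, d, e, f, g, h, i, j, k} is all of U.
No 3 of the 8 blocks cover everything (all 56 combinations miss at least one point), so 4 is optimal.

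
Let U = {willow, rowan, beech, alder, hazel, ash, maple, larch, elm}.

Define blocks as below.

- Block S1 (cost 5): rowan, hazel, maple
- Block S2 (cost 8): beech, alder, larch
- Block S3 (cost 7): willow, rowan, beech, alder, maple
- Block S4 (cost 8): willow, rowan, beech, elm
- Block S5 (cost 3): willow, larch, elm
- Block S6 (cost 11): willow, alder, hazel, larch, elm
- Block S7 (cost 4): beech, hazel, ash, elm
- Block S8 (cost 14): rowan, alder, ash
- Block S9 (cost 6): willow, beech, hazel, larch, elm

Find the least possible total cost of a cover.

14

S3, S5, S7 together cover every point (S3 ∪ S5 ∪ S7 = {willow, rowan, beech, alder, hazel, ash, maple, larch, elm}); total cost 7 + 3 + 4 = 14.
No covering selection has total cost below 14.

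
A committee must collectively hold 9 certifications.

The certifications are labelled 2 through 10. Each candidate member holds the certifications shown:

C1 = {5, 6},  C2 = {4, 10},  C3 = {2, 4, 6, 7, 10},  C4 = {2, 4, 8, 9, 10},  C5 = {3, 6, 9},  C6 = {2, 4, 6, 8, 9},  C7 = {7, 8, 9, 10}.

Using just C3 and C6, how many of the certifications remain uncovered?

2

Union of C3, C6 = {2, 4, 6, 7, 8, 9, 10}.
Not covered: 3, 5 — 2 certifications.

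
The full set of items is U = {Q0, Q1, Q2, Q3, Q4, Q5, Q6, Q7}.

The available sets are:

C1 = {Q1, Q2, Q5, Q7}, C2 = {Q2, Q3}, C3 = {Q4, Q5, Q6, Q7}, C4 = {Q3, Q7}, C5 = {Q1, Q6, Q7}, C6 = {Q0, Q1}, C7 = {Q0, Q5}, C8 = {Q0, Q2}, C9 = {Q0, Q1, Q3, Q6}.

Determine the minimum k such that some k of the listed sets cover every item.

C3, C8, and C9 cover everything between them: the union {Q0, Q1, Q2, Q3, Q4, Q5, Q6, Q7} is all of U.
Only C3 contains Q4, so C3 is forced; the remaining 4 items need at least 2 more sets (each remaining set adds at most 3) — so at least 3 sets are needed, and 3 is optimal.

3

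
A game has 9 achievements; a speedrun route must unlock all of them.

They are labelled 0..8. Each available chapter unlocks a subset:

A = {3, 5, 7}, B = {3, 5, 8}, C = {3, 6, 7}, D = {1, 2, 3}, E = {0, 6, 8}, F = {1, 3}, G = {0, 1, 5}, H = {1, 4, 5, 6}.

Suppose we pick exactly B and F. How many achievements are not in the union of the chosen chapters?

5

Union of B, F = {1, 3, 5, 8}.
Not covered: 0, 2, 4, 6, 7 — 5 achievements.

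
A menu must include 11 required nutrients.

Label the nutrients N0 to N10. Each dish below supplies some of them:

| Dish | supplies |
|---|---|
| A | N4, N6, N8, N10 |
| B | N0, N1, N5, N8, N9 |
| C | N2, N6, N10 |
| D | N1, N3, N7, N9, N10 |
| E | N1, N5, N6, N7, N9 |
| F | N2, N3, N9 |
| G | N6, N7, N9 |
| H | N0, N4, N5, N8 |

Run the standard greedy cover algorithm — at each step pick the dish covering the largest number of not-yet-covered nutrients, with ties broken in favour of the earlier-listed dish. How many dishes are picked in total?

4

Greedy: pick B (covers 5 new) → pick A (covers 3 new) → pick D (covers 2 new) → pick C (covers 1 new). Total picks: 4.
(The true minimum cover uses only 3 dishes, so greedy is not optimal here.)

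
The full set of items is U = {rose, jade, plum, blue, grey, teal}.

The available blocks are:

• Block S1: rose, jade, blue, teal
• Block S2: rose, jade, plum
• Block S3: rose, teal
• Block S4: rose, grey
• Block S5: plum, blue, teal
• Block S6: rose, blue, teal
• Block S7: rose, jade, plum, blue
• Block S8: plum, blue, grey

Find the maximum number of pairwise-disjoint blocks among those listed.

2

S4, S5 are pairwise disjoint (S4={rose,grey}; S5={plum,blue,teal}).
Every remaining block overlaps one of these, and no 3 of the listed blocks are pairwise disjoint, so 2 is the maximum.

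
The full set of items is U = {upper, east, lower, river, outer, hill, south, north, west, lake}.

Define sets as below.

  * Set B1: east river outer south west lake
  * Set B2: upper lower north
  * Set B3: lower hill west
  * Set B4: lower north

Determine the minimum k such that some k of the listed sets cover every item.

3

B1, B2, and B3 cover everything between them: the union {upper, east, lower, river, outer, hill, south, north, west, lake} is all of U.
Only B2 contains upper, so B2 is forced; the remaining 7 items need at least 2 more sets (each remaining set adds at most 6) — so at least 3 sets are needed, and 3 is optimal.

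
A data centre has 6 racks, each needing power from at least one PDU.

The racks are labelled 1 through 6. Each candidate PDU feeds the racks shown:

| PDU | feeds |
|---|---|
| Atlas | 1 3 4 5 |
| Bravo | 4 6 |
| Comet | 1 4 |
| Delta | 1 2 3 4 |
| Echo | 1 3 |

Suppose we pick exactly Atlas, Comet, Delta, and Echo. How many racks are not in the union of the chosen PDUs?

Union of Atlas, Comet, Delta, Echo = {1, 2, 3, 4, 5}.
Not covered: 6 — 1 rack.

1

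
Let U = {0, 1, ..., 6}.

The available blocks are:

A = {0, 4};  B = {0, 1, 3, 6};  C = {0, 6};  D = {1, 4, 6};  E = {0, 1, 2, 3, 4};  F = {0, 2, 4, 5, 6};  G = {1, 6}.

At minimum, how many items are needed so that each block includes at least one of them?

H = {4, 6} meets every block (each contains at least one member of H), and |H| = 2.
The blocks A, G are pairwise disjoint, so any hitting set needs a separate item for each — at least 2. Hence 2 is optimal.

2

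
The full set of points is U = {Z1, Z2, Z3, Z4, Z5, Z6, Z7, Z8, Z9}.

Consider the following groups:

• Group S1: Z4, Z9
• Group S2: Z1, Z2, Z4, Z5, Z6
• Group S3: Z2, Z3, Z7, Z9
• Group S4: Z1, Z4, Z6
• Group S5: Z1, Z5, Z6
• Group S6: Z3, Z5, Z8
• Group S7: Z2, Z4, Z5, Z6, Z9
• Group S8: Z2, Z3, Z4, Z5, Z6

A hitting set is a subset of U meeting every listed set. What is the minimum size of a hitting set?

3

H = {Z2, Z4, Z5} meets every group (each contains at least one member of H), and |H| = 3.
No choice of 2 points meets every group, so 3 is the minimum.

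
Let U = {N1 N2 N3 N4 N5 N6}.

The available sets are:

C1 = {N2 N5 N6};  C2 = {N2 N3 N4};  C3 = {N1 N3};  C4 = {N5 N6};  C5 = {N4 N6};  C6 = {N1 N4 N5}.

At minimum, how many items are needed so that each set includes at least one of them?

3

The 3 items {N1, N2, N6} hit every set.
No choice of 2 items meets every set, so 3 is the minimum.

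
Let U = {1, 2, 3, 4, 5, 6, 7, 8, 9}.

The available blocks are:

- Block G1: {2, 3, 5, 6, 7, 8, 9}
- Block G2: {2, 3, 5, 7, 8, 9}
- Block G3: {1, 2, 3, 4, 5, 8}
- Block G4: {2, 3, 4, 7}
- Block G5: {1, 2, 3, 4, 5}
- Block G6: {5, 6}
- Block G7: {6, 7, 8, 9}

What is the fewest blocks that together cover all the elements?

2

G1 and G5 together: G1 ∪ G5 = {1, 2, 3, 4, 5, 6, 7, 8, 9} — every element is covered.
No single block has all 9 elements (the largest, G1, has 7), so 2 is optimal.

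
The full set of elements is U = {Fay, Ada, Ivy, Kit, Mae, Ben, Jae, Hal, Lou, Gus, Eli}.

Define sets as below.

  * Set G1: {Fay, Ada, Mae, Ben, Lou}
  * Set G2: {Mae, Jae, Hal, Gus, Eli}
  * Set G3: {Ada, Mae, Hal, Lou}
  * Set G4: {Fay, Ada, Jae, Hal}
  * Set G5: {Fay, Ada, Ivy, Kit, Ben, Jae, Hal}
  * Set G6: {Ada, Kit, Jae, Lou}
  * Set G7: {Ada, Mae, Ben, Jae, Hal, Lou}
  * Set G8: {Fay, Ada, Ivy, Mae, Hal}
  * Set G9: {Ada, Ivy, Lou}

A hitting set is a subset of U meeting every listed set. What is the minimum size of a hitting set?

The 2 elements {Ada, Hal} hit every set.
The sets G2, G9 are pairwise disjoint, so any hitting set needs a separate element for each — at least 2. Hence 2 is optimal.

2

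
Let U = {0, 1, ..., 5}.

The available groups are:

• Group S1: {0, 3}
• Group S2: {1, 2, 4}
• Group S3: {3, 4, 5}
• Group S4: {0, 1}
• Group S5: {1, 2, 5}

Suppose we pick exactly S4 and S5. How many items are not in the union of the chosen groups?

2

Union of S4, S5 = {0, 1, 2, 5}.
Not covered: 3, 4 — 2 items.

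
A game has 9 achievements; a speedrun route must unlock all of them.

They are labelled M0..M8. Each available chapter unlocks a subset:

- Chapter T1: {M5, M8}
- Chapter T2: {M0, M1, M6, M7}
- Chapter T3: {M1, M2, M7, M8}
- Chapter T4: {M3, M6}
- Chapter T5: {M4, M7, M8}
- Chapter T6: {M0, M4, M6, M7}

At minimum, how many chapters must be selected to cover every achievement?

4

T1 and T3 and T4 and T6 together: T1 ∪ T3 ∪ T4 ∪ T6 = {M0, M1, M2, M3, M4, M5, M6, M7, M8} — every achievement is covered.
No 3 of the 6 chapters cover everything (all 20 combinations miss at least one achievement), so 4 is optimal.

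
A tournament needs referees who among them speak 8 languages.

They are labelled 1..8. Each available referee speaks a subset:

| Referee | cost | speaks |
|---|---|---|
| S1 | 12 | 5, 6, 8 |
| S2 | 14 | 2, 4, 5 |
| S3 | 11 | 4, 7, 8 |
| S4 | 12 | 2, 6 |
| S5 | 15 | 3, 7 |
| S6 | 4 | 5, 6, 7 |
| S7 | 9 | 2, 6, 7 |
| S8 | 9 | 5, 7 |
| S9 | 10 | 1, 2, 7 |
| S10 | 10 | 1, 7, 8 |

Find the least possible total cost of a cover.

40

S3, S5, S6, S9 together cover every language (S3 ∪ S5 ∪ S6 ∪ S9 = {1, 2, 3, 4, 5, 6, 7, 8}); total cost 11 + 15 + 4 + 10 = 40.
No covering selection has total cost below 40.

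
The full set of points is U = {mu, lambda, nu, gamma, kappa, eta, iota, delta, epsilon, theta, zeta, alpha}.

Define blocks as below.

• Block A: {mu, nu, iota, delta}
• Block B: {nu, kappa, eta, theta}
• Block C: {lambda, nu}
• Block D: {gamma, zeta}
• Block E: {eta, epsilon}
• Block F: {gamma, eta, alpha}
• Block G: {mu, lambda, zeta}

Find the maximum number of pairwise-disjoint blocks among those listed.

3

A, D, E are pairwise disjoint (A={mu,nu,iota,delta}; D={gamma,zeta}; E={eta,epsilon}).
Every remaining block overlaps one of these, and no 4 of the listed blocks are pairwise disjoint, so 3 is the maximum.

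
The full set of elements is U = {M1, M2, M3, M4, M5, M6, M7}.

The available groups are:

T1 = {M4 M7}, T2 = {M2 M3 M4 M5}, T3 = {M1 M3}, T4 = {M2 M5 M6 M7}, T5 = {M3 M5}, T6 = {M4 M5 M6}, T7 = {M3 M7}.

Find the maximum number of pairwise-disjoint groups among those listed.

T3, T6 are pairwise disjoint (T3={M1,M3}; T6={M4,M5,M6}).
Every remaining group overlaps one of these, and no 3 of the listed groups are pairwise disjoint, so 2 is the maximum.

2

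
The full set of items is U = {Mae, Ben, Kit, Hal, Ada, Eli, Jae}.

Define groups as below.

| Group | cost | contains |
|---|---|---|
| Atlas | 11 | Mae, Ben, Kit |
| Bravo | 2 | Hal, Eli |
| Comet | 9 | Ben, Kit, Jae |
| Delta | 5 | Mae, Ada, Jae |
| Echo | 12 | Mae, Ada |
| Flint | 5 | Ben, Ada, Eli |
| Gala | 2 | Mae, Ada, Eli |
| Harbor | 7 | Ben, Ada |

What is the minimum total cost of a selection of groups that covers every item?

13

Bravo, Comet, Gala together cover every item (Bravo ∪ Comet ∪ Gala = {Mae, Ben, Kit, Hal, Ada, Eli, Jae}); total cost 2 + 9 + 2 = 13.
No covering selection has total cost below 13.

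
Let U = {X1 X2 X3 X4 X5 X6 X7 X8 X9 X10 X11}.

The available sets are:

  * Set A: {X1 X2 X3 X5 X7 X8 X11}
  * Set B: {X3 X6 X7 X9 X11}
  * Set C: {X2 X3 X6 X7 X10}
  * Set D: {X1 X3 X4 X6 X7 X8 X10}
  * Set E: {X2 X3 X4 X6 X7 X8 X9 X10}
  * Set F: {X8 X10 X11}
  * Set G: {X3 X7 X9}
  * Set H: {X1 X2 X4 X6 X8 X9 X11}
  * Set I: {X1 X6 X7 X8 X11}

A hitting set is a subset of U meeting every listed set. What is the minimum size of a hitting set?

2

The 2 points {X3, X11} hit every set.
The sets F, G are pairwise disjoint, so any hitting set needs a separate point for each — at least 2. Hence 2 is optimal.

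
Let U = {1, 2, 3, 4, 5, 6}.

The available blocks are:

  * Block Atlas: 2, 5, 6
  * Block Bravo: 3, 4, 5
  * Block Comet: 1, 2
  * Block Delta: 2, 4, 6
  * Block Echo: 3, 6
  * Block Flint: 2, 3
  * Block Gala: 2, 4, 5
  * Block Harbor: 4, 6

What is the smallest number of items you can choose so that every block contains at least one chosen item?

The 3 items {2, 5, 6} hit every block.
No choice of 2 items meets every block, so 3 is the minimum.

3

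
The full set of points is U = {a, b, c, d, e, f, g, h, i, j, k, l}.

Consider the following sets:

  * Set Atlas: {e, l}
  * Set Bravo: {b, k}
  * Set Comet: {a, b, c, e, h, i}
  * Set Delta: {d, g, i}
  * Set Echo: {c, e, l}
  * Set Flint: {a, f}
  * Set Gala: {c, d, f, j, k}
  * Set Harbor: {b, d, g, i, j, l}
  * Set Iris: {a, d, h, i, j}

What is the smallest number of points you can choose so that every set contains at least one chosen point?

T = {a, e, g, k} meets every set (each contains at least one member of T), and |T| = 4.
The sets Atlas, Bravo, Delta, Flint are pairwise disjoint, so any hitting set needs a separate point for each — at least 4. Hence 4 is optimal.

4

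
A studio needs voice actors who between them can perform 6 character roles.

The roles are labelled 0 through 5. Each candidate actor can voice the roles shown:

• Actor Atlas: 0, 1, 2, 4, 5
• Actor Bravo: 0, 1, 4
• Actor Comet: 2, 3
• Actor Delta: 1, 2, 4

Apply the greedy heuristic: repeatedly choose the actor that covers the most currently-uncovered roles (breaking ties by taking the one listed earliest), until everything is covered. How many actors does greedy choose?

Greedy: pick Atlas (covers 5 new) → pick Comet (covers 1 new). Total picks: 2.

2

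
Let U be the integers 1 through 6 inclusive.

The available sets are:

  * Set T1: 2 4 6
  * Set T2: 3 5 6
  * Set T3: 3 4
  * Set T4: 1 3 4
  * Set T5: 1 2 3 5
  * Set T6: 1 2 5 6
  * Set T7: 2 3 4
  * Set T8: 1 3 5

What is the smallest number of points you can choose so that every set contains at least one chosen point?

2

The 2 points {2, 3} hit every set.
The sets T1, T8 are pairwise disjoint, so any hitting set needs a separate point for each — at least 2. Hence 2 is optimal.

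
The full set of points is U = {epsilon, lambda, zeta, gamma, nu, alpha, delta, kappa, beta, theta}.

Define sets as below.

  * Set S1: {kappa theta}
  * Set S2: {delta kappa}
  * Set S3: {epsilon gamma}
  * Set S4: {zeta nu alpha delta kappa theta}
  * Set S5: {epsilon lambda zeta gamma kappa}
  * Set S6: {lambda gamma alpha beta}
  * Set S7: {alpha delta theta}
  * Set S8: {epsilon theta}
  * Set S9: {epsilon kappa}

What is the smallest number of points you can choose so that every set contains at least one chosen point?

Take H = {gamma, kappa, theta}. Each listed set contains at least one of these, so H is a hitting set of size 3.
The sets S2, S6, S8 are pairwise disjoint, so any hitting set needs a separate point for each — at least 3. Hence 3 is optimal.

3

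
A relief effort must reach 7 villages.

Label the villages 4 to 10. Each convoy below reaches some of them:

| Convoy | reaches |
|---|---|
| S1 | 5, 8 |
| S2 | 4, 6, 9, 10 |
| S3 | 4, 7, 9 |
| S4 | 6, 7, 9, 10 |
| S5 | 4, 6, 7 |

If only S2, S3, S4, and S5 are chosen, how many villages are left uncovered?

Union of S2, S3, S4, S5 = {4, 6, 7, 9, 10}.
Not covered: 5, 8 — 2 villages.

2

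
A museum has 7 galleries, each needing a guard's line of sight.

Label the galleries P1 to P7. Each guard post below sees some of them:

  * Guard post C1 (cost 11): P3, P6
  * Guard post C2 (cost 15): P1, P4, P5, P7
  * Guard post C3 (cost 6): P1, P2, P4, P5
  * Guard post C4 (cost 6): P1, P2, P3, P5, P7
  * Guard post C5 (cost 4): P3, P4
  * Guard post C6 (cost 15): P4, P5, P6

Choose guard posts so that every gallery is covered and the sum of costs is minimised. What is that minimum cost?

C4, C6 together cover every gallery (C4 ∪ C6 = {P1, P2, P3, P4, P5, P6, P7}); total cost 6 + 15 = 21.
No covering selection has total cost below 21.

21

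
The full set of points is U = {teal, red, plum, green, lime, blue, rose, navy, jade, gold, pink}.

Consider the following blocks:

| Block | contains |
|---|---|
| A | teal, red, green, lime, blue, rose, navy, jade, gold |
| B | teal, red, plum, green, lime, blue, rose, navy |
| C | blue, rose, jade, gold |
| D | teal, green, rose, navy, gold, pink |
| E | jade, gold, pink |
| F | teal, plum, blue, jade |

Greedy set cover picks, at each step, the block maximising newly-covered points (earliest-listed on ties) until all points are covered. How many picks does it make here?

3

Greedy: pick A (covers 9 new) → pick B (covers 1 new) → pick D (covers 1 new). Total picks: 3.
(The true minimum cover uses only 2 blocks, so greedy is not optimal here.)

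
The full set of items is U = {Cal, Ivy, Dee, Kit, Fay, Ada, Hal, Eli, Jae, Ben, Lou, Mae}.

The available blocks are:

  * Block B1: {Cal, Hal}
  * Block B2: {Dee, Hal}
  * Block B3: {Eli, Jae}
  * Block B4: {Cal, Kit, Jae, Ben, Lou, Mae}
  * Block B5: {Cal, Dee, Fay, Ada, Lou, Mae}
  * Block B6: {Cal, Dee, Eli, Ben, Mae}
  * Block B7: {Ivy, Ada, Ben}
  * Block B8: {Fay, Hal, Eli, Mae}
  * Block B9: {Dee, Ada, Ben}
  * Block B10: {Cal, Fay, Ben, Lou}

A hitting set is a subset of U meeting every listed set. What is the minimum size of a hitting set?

H = {Cal, Hal, Jae, Ben} meets every block (each contains at least one member of H), and |H| = 4.
No choice of 3 items meets every block, so 4 is the minimum.

4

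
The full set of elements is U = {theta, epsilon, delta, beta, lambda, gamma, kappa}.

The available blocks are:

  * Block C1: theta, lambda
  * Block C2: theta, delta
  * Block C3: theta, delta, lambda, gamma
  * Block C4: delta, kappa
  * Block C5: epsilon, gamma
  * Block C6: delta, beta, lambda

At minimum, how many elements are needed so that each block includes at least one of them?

3

H = {theta, epsilon, delta} meets every block (each contains at least one member of H), and |H| = 3.
The blocks C1, C4, C5 are pairwise disjoint, so any hitting set needs a separate element for each — at least 3. Hence 3 is optimal.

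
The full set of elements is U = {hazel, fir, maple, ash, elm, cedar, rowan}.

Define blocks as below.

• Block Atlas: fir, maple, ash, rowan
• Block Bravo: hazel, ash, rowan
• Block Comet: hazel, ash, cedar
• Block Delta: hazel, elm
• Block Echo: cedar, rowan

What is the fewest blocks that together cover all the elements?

Atlas, Delta, and Echo cover everything between them: the union {hazel, fir, maple, ash, elm, cedar, rowan} is all of U.
Only Atlas contains fir, so Atlas is forced; the remaining 3 elements need at least 2 more blocks (each remaining block adds at most 2) — so at least 3 blocks are needed, and 3 is optimal.

3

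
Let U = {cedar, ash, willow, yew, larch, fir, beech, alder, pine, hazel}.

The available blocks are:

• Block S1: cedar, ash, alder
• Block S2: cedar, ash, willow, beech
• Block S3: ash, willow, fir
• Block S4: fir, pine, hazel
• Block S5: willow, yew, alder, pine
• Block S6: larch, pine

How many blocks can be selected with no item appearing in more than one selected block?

2

S2, S6 are pairwise disjoint (S2={cedar,ash,willow,beech}; S6={larch,pine}).
Every remaining block overlaps one of these, and no 3 of the listed blocks are pairwise disjoint, so 2 is the maximum.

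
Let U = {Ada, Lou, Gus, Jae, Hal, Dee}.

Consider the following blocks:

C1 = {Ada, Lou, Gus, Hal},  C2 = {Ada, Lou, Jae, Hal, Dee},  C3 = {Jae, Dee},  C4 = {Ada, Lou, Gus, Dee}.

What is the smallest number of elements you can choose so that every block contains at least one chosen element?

The 2 elements {Gus, Dee} hit every block.
The blocks C1, C3 are pairwise disjoint, so any hitting set needs a separate element for each — at least 2. Hence 2 is optimal.

2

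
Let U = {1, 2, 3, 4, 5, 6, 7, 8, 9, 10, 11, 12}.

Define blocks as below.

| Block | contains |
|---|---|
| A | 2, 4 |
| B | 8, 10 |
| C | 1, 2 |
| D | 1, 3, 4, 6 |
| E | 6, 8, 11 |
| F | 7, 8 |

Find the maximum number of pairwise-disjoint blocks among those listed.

A, E are pairwise disjoint (A={2,4}; E={6,8,11}).
Every remaining block overlaps one of these, and no 3 of the listed blocks are pairwise disjoint, so 2 is the maximum.

2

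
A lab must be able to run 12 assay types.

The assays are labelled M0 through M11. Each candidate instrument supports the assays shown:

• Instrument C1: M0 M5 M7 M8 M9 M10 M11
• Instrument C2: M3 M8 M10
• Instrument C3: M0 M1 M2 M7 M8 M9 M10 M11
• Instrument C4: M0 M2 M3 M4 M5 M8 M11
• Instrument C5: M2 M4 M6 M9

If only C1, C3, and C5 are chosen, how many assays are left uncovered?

Union of C1, C3, C5 = {M0, M1, M2, M4, M5, M6, M7, M8, M9, M10, M11}.
Not covered: M3 — 1 assay.

1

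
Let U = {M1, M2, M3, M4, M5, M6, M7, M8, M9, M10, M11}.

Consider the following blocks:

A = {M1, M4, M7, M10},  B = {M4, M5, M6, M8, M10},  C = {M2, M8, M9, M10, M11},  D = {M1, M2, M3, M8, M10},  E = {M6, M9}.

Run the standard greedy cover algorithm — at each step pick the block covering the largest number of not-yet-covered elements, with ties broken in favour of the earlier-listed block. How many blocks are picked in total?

4

Greedy: pick B (covers 5 new) → pick C (covers 3 new) → pick A (covers 2 new) → pick D (covers 1 new). Total picks: 4.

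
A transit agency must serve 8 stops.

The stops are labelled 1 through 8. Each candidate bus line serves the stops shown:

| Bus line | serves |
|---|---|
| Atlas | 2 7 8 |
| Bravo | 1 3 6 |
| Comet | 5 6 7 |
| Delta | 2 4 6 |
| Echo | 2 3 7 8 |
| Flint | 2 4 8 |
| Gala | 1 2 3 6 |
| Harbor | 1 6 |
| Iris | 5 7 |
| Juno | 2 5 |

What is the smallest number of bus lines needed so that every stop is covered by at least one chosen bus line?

Bravo and Flint and Iris together: Bravo ∪ Flint ∪ Iris = {1, 2, 3, 4, 5, 6, 7, 8} — every stop is covered.
No 2 of the 10 bus lines cover everything (all 45 combinations miss at least one stop), so 3 is optimal.

3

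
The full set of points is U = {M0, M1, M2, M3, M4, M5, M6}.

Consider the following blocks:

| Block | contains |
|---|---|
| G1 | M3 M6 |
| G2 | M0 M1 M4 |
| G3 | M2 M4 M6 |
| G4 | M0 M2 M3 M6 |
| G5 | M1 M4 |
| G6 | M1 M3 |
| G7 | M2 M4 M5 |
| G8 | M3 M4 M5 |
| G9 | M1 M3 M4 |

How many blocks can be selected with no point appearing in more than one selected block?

G6, G7 are pairwise disjoint (G6={M1,M3}; G7={M2,M4,M5}).
Every remaining block overlaps one of these, and no 3 of the listed blocks are pairwise disjoint, so 2 is the maximum.

2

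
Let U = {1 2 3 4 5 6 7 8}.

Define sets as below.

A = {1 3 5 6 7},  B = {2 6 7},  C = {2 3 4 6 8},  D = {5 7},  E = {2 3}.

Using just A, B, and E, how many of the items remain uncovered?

Union of A, B, E = {1, 2, 3, 5, 6, 7}.
Not covered: 4, 8 — 2 items.

2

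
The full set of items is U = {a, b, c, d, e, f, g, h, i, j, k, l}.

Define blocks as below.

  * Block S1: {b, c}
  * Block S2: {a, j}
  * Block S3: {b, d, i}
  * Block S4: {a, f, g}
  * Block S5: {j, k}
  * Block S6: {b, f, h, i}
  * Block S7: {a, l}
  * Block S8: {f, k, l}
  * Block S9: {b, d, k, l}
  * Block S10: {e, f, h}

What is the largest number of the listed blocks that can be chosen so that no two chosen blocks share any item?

S1, S5, S7, S10 are pairwise disjoint (S1={b,c}; S5={j,k}; S7={a,l}; S10={e,f,h}).
Every remaining block overlaps one of these, and no 5 of the listed blocks are pairwise disjoint, so 4 is the maximum.

4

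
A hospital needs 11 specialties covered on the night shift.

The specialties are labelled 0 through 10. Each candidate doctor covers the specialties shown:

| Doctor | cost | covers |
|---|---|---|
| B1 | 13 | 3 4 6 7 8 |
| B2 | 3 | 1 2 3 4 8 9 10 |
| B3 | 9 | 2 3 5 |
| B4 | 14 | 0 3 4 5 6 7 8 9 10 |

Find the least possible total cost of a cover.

17

B2, B4 together cover every specialty (B2 ∪ B4 = {0, 1, 2, 3, 4, 5, 6, 7, 8, 9, 10}); total cost 3 + 14 = 17.
No covering selection has total cost below 17.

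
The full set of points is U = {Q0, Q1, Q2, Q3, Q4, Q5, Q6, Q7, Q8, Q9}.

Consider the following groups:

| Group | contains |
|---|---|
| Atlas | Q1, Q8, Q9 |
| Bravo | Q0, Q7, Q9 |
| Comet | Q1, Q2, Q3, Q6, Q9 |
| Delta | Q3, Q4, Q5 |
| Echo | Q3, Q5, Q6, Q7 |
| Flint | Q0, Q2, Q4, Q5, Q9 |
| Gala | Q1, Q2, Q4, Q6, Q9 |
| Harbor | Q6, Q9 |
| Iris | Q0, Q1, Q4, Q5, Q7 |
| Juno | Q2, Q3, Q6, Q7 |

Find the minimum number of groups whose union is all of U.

3

Take {Atlas, Iris, Juno}. Their union is {Q0, Q1, Q2, Q3, Q4, Q5, Q6, Q7, Q8, Q9}, which is all 10 points.
Only Atlas contains Q8, so Atlas is forced; the remaining 7 points need at least 2 more groups (each remaining group adds at most 4) — so at least 3 groups are needed, and 3 is optimal.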